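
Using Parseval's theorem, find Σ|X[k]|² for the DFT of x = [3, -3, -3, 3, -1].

Parseval: Σ|x[n]|² = (1/N)Σ|X[k]|², so Σ|X[k]|² = N·Σ|x[n]|² = 5·37.0000

Σ|X[k]|² = N·Σ|x[n]|² = 5·37.0000 = 185.0000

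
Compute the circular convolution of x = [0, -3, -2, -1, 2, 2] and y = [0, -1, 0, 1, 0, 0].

(x ⊛ y)[n] = Σ(m=0 to 5) x[m] · y[(n-m) mod 6]

Computing each output sample:
(x ⊛ y)[0] = -3
(x ⊛ y)[1] = 2
(x ⊛ y)[2] = 5
(x ⊛ y)[3] = 2
(x ⊛ y)[4] = -2
(x ⊛ y)[5] = -4

x ⊛ y = [-3, 2, 5, 2, -2, -4]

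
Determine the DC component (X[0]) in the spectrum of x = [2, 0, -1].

X[0] = Σ(n=0 to 2) x[n] · ω_3^0 = Σ x[n]
= (2) + (0) + (-1)

X[0] = 1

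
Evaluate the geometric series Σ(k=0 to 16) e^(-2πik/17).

Sum of all nth roots of unity equals 0 for n > 1 (geometric series with r ≠ 1).

0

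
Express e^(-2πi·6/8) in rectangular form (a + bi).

ω_8^6 = e^(-2πi·6/8)
= cos(-2π·6/8) + i·sin(-2π·6/8)
= cos(-12π/8) + i·sin(-12π/8)

ω_8^6 = cos(-12π/8) + i·sin(-12π/8) = 1i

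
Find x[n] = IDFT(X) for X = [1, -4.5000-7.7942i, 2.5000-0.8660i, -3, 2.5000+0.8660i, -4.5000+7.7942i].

x[n] = (1/6) Σ(k=0 to 5) X[k] · e^(2πikn/6)

Computing each x[n]:
x[0] = -1
x[1] = 2
x[2] = 2
x[3] = 3
x[4] = -2
x[5] = -3

x = [-1, 2, 2, 3, -2, -3]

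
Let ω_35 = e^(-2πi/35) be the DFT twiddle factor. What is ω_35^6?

ω_35^6 = e^(-2πi·6/35)
= cos(-2π·6/35) + i·sin(-2π·6/35)
= cos(-12π/35) + i·sin(-12π/35)

ω_35^6 = cos(-12π/35) + i·sin(-12π/35) = 0.4739-0.8806i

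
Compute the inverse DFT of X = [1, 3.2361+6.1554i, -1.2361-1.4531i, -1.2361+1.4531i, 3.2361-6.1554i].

x[n] = (1/5) Σ(k=0 to 4) X[k] · e^(2πikn/5)

Computing each x[n]:
x[0] = 1
x[1] = -1
x[2] = -3
x[3] = 1
x[4] = 3

x = [1, -1, -3, 1, 3]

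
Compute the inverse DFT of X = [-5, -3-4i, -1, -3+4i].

x[n] = (1/4) Σ(k=0 to 3) X[k] · e^(2πikn/4)

Computing each x[n]:
x[0] = -3
x[1] = 1
x[2] = 0
x[3] = -3

x = [-3, 1, 0, -3]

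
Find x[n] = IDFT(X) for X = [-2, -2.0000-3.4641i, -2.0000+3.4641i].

x[n] = (1/3) Σ(k=0 to 2) X[k] · e^(2πikn/3)

Computing each x[n]:
x[0] = -2
x[1] = 2
x[2] = -2

x = [-2, 2, -2]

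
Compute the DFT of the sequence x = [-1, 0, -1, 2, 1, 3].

X[k] = Σ(n=0 to 5) x[n] · ω_6^(nk)
where ω_6 = e^(-2πi/6)

Computing each X[k]:
X[0] = 4
X[1] = -1.5000+4.3301i
X[2] = -0.5000+0.8660i
X[3] = -6
X[4] = -0.5000-0.8660i
X[5] = -1.5000-4.3301i

X = [4, -1.5000+4.3301i, -0.5000+0.8660i, -6, -0.5000-0.8660i, -1.5000-4.3301i]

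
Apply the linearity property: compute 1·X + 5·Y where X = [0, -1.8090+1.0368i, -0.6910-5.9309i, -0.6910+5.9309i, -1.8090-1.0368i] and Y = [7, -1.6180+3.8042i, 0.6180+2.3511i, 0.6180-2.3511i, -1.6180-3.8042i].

By linearity: DFT(1x + 5y) = 1·DFT(x) + 5·DFT(y)
= 1·[0, -1.8090+1.0368i, -0.6910-5.9309i, -0.6910+5.9309i, -1.8090-1.0368i] + 5·[7, -1.6180+3.8042i, 0.6180+2.3511i, 0.6180-2.3511i, -1.6180-3.8042i]

Computing element-wise:
Z[0] = 1·(0) + 5·(7) = 35
Z[1] = 1·(-1.8090+1.0368i) + 5·(-1.6180+3.8042i) = -9.8990+20.0578i
Z[2] = 1·(-0.6910-5.9309i) + 5·(0.6180+2.3511i) = 2.3990+5.8246i
Z[3] = 1·(-0.6910+5.9309i) + 5·(0.6180-2.3511i) = 2.3990-5.8246i
Z[4] = 1·(-1.8090-1.0368i) + 5·(-1.6180-3.8042i) = -9.8990-20.0578i

DFT(1x + 5y) = 1·X + 5·Y = [35, -9.8990+20.0578i, 2.3990+5.8246i, 2.3990-5.8246i, -9.8990-20.0578i]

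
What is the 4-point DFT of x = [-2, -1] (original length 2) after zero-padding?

Original 2-point DFT: [-3, -1]
Zero-padded 4-point DFT provides frequency interpolation.

DFT_4([x, 0, ...]) = [-3, -2+1i, -1, -2-1i]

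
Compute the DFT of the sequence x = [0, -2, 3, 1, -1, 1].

X[k] = Σ(n=0 to 5) x[n] · ω_6^(nk)
where ω_6 = e^(-2πi/6)

Computing each X[k]:
X[0] = 2
X[1] = -2.5000-0.8660i
X[2] = 0.5000+6.0622i
X[3] = 2
X[4] = 0.5000-6.0622i
X[5] = -2.5000+0.8660i

X = [2, -2.5000-0.8660i, 0.5000+6.0622i, 2, 0.5000-6.0622i, -2.5000+0.8660i]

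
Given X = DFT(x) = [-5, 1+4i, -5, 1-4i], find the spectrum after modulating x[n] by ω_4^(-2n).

Modulation property: DFT(ω_4^(-2n)·x[n]) = X[(k-2) mod 4], so circularly shift X by 2 positions.

X[k-2] = [-5, 1-4i, -5, 1+4i]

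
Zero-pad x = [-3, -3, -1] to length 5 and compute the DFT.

Original 3-point DFT: [-7, -1.0000+1.7321i, -1.0000-1.7321i]
Zero-padded 5-point DFT provides frequency interpolation.

DFT_5([x, 0, ...]) = [-7, -3.1180+3.4410i, -0.8820+0.8123i, -0.8820-0.8123i, -3.1180-3.4410i]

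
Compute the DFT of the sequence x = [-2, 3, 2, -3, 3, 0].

X[k] = Σ(n=0 to 5) x[n] · ω_6^(nk)
where ω_6 = e^(-2πi/6)

Computing each X[k]:
X[0] = 3
X[1] = -1.7321i
X[2] = -9.0000-3.4641i
X[3] = 3
X[4] = -9.0000+3.4641i
X[5] = 1.7321i

X = [3, -1.7321i, -9.0000-3.4641i, 3, -9.0000+3.4641i, 1.7321i]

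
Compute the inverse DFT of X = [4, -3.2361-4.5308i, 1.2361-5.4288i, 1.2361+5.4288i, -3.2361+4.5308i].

x[n] = (1/5) Σ(k=0 to 4) X[k] · e^(2πikn/5)

Computing each x[n]:
x[0] = 0
x[1] = 3
x[2] = 1
x[3] = 3
x[4] = -3

x = [0, 3, 1, 3, -3]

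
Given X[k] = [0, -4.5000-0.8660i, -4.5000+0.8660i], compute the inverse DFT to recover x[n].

x[n] = (1/3) Σ(k=0 to 2) X[k] · e^(2πikn/3)

Computing each x[n]:
x[0] = -3
x[1] = 2
x[2] = 1

x = [-3, 2, 1]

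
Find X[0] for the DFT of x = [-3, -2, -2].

X[0] = Σ(n=0 to 2) x[n] · ω_3^0 = Σ x[n]
= (-3) + (-2) + (-2)

X[0] = -7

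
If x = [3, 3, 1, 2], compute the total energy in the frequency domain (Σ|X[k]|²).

Parseval: Σ|x[n]|² = (1/N)Σ|X[k]|², so Σ|X[k]|² = N·Σ|x[n]|² = 4·23.0000

Σ|X[k]|² = N·Σ|x[n]|² = 4·23.0000 = 92.0000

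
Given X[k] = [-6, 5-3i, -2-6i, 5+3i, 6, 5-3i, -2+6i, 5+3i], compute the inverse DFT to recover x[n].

x[n] = (1/8) Σ(k=0 to 7) X[k] · e^(2πikn/8)

Computing each x[n]:
x[0] = 2
x[1] = 0
x[2] = 2
x[3] = -3
x[4] = -3
x[5] = 0
x[6] = -1
x[7] = -3

x = [2, 0, 2, -3, -3, 0, -1, -3]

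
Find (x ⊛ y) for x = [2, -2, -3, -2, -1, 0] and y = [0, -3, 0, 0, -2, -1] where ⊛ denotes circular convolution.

(x ⊛ y)[n] = Σ(m=0 to 5) x[m] · y[(n-m) mod 6]

Computing each output sample:
(x ⊛ y)[0] = 8
(x ⊛ y)[1] = 1
(x ⊛ y)[2] = 10
(x ⊛ y)[3] = 10
(x ⊛ y)[4] = 2
(x ⊛ y)[5] = 5

x ⊛ y = [8, 1, 10, 10, 2, 5]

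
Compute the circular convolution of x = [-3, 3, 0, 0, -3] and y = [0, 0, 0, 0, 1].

(x ⊛ y)[n] = Σ(m=0 to 4) x[m] · y[(n-m) mod 5]

Computing each output sample:
(x ⊛ y)[0] = 3
(x ⊛ y)[1] = 0
(x ⊛ y)[2] = 0
(x ⊛ y)[3] = -3
(x ⊛ y)[4] = -3

x ⊛ y = [3, 0, 0, -3, -3]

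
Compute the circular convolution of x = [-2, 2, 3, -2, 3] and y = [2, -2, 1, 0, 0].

(x ⊛ y)[n] = Σ(m=0 to 4) x[m] · y[(n-m) mod 5]

Computing each output sample:
(x ⊛ y)[0] = -12
(x ⊛ y)[1] = 11
(x ⊛ y)[2] = 0
(x ⊛ y)[3] = -8
(x ⊛ y)[4] = 13

x ⊛ y = [-12, 11, 0, -8, 13]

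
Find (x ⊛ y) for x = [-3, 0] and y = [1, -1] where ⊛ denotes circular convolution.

(x ⊛ y)[n] = Σ(m=0 to 1) x[m] · y[(n-m) mod 2]

Computing each output sample:
(x ⊛ y)[0] = -3
(x ⊛ y)[1] = 3

x ⊛ y = [-3, 3]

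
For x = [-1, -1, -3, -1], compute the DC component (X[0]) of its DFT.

X[0] = Σ(n=0 to 3) x[n] · ω_4^0 = Σ x[n]
= (-1) + (-1) + (-3) + (-1)

X[0] = -6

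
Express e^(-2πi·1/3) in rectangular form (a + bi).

ω_3^1 = e^(-2πi·1/3)
= cos(-2π·1/3) + i·sin(-2π·1/3)
= cos(-2π/3) + i·sin(-2π/3)

ω_3^1 = cos(-2π/3) + i·sin(-2π/3) = -0.5000-0.8660i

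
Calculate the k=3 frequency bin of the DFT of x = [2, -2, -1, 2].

X[3] = Σ(n=0 to 3) x[n] · ω_4^(3n) where ω_4 = e^(-2πi/4)
= (2)·ω_4^0 + (-2)·ω_4^3 + (-1)·ω_4^6 + (2)·ω_4^9

X[3] = 3-4i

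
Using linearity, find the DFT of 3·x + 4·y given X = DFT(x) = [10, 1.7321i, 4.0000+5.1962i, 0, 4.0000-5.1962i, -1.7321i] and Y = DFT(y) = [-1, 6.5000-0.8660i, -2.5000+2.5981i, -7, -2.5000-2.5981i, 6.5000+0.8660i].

By linearity: DFT(3x + 4y) = 3·DFT(x) + 4·DFT(y)
= 3·[10, 1.7321i, 4.0000+5.1962i, 0, 4.0000-5.1962i, -1.7321i] + 4·[-1, 6.5000-0.8660i, -2.5000+2.5981i, -7, -2.5000-2.5981i, 6.5000+0.8660i]

Computing element-wise:
Z[0] = 3·(10) + 4·(-1) = 26
Z[1] = 3·(1.7321i) + 4·(6.5000-0.8660i) = 26.0000+1.7323i
Z[2] = 3·(4.0000+5.1962i) + 4·(-2.5000+2.5981i) = 2.0000+25.9810i
Z[3] = 3·(0) + 4·(-7) = -28
Z[4] = 3·(4.0000-5.1962i) + 4·(-2.5000-2.5981i) = 2.0000-25.9810i
Z[5] = 3·(-1.7321i) + 4·(6.5000+0.8660i) = 26.0000-1.7323i

DFT(3x + 4y) = 3·X + 4·Y = [26, 26.0000+1.7323i, 2.0000+25.9810i, -28, 2.0000-25.9810i, 26.0000-1.7323i]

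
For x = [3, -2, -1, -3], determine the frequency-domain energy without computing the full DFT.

Parseval: Σ|x[n]|² = (1/N)Σ|X[k]|², so Σ|X[k]|² = N·Σ|x[n]|² = 4·23.0000

Σ|X[k]|² = N·Σ|x[n]|² = 4·23.0000 = 92.0000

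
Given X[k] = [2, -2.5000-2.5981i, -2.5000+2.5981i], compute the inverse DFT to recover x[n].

x[n] = (1/3) Σ(k=0 to 2) X[k] · e^(2πikn/3)

Computing each x[n]:
x[0] = -1
x[1] = 3
x[2] = 0

x = [-1, 3, 0]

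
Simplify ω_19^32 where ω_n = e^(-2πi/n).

Since ω_19^19 = 1, powers reduce modulo 19.
32 mod 19 = 13
So ω_19^32 = ω_19^13 = e^(-2πi·13/19)

ω_19^32 = ω_19^13 = -0.4017+0.9158i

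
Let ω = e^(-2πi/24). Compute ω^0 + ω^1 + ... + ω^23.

Sum of all nth roots of unity equals 0 for n > 1 (geometric series with r ≠ 1).

0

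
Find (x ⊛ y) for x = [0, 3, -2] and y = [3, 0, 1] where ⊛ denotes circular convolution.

(x ⊛ y)[n] = Σ(m=0 to 2) x[m] · y[(n-m) mod 3]

Computing each output sample:
(x ⊛ y)[0] = 3
(x ⊛ y)[1] = 7
(x ⊛ y)[2] = -6

x ⊛ y = [3, 7, -6]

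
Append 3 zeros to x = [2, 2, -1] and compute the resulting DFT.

Original 3-point DFT: [3, 1.5000-2.5981i, 1.5000+2.5981i]
Zero-padded 6-point DFT provides frequency interpolation.

DFT_6([x, 0, ...]) = [3, 3.5000-0.8660i, 1.5000-2.5981i, -1, 1.5000+2.5981i, 3.5000+0.8660i]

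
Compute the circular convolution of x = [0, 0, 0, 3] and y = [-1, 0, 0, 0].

(x ⊛ y)[n] = Σ(m=0 to 3) x[m] · y[(n-m) mod 4]

Computing each output sample:
(x ⊛ y)[0] = 0
(x ⊛ y)[1] = 0
(x ⊛ y)[2] = 0
(x ⊛ y)[3] = -3

x ⊛ y = [0, 0, 0, -3]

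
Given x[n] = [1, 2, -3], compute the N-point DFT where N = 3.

X[k] = Σ(n=0 to 2) x[n] · ω_3^(nk)
where ω_3 = e^(-2πi/3)

Computing each X[k]:
X[0] = 0
X[1] = 1.5000-4.3301i
X[2] = 1.5000+4.3301i

X = [0, 1.5000-4.3301i, 1.5000+4.3301i]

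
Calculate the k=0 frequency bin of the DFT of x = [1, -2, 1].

X[0] = Σ(n=0 to 2) x[n] · ω_3^0 = Σ x[n]
= (1) + (-2) + (1)

X[0] = 0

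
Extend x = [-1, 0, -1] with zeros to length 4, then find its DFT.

Original 3-point DFT: [-2, -0.5000-0.8660i, -0.5000+0.8660i]
Zero-padded 4-point DFT provides frequency interpolation.

DFT_4([x, 0, ...]) = [-2, 0, -2, 0]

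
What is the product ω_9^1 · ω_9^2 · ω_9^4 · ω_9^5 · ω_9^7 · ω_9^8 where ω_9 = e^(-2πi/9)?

The primitive 9th roots of unity are ω_9^k for k coprime to 9: k ∈ {1, 2, 4, 5, 7, 8}
Their product equals the constant term of the cyclotomic polynomial Φ_9(x) up to sign.
For n ≥ 3, the product of all primitive nth roots of unity is 1. (For n=1 it is 1; for n=2 it is -1.)

1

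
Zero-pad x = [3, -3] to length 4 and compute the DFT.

Original 2-point DFT: [0, 6]
Zero-padded 4-point DFT provides frequency interpolation.

DFT_4([x, 0, ...]) = [0, 3+3i, 6, 3-3i]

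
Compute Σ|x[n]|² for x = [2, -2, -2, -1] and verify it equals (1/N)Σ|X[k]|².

Time domain:
Σ|x[n]|² = |2|² + |-2|² + |-2|² + |-1|² = 13.0000

Frequency domain:
(1/4)Σ|X[k]|² = (1/4)(|-3|² + |4+1i|² + |3|² + |4-1i|²) = (1/4)·52.0000 = 13.0000

Both sides agree, confirming Parseval's theorem.

Σ|x[n]|² = (1/N)Σ|X[k]|² = 13.0000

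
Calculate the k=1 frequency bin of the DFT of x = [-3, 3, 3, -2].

X[1] = Σ(n=0 to 3) x[n] · ω_4^(1n) where ω_4 = e^(-2πi/4)
= (-3)·ω_4^0 + (3)·ω_4^1 + (3)·ω_4^2 + (-2)·ω_4^3

X[1] = -6-5i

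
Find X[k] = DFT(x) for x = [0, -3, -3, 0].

X[k] = Σ(n=0 to 3) x[n] · ω_4^(nk)
where ω_4 = e^(-2πi/4)

Computing each X[k]:
X[0] = -6
X[1] = 3+3i
X[2] = 0
X[3] = 3-3i

X = [-6, 3+3i, 0, 3-3i]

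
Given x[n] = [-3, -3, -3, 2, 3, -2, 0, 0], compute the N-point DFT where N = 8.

X[k] = Σ(n=0 to 7) x[n] · ω_8^(nk)
where ω_8 = e^(-2πi/8)

Computing each X[k]:
X[0] = -6
X[1] = -8.1213+2.2929i
X[2] = 3+7i
X[3] = -3.8787-3.7071i
X[4] = 0
X[5] = -3.8787+3.7071i
X[6] = 3-7i
X[7] = -8.1213-2.2929i

X = [-6, -8.1213+2.2929i, 3+7i, -3.8787-3.7071i, 0, -3.8787+3.7071i, 3-7i, -8.1213-2.2929i]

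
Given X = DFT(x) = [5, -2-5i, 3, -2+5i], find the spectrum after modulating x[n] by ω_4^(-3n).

Modulation property: DFT(ω_4^(-3n)·x[n]) = X[(k-3) mod 4], so circularly shift X by 3 positions.

X[k-3] = [-2-5i, 3, -2+5i, 5]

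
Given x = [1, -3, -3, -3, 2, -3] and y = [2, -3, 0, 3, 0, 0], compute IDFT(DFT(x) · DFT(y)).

(x ⊛ y)[n] = Σ(m=0 to 5) x[m] · y[(n-m) mod 6]

Computing each output sample:
(x ⊛ y)[0] = 2
(x ⊛ y)[1] = -3
(x ⊛ y)[2] = -6
(x ⊛ y)[3] = 6
(x ⊛ y)[4] = 4
(x ⊛ y)[5] = -21

x ⊛ y = [2, -3, -6, 6, 4, -21]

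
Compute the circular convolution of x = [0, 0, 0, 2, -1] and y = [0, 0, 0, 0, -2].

(x ⊛ y)[n] = Σ(m=0 to 4) x[m] · y[(n-m) mod 5]

Computing each output sample:
(x ⊛ y)[0] = 0
(x ⊛ y)[1] = 0
(x ⊛ y)[2] = -4
(x ⊛ y)[3] = 2
(x ⊛ y)[4] = 0

x ⊛ y = [0, 0, -4, 2, 0]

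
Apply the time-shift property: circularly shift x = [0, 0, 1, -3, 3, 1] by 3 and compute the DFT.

Time shift by 3: X_shifted[k] = ω_6^(3k) · X[k]
Shifted x = [-3, 3, 1, 0, 0, 1]

DFT(x[n-3]) = [2, -1.5000-2.5981i, -5.5000-0.8660i, -6, -5.5000+0.8660i, -1.5000+2.5981i]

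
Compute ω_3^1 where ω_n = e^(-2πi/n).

ω_3^1 = e^(-2πi·1/3)
= cos(-2π·1/3) + i·sin(-2π·1/3)
= cos(-2π/3) + i·sin(-2π/3)

ω_3^1 = cos(-2π/3) + i·sin(-2π/3) = -0.5000-0.8660i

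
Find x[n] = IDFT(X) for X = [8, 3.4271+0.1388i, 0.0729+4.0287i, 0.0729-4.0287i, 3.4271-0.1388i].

x[n] = (1/5) Σ(k=0 to 4) X[k] · e^(2πikn/5)

Computing each x[n]:
x[0] = 3
x[1] = 1
x[2] = 2
x[3] = -1
x[4] = 3

x = [3, 1, 2, -1, 3]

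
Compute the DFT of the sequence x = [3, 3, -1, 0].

X[k] = Σ(n=0 to 3) x[n] · ω_4^(nk)
where ω_4 = e^(-2πi/4)

Computing each X[k]:
X[0] = 5
X[1] = 4-3i
X[2] = -1
X[3] = 4+3i

X = [5, 4-3i, -1, 4+3i]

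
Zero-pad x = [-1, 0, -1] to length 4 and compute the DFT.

Original 3-point DFT: [-2, -0.5000-0.8660i, -0.5000+0.8660i]
Zero-padded 4-point DFT provides frequency interpolation.

DFT_4([x, 0, ...]) = [-2, 0, -2, 0]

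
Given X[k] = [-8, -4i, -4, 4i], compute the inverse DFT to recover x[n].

x[n] = (1/4) Σ(k=0 to 3) X[k] · e^(2πikn/4)

Computing each x[n]:
x[0] = -3
x[1] = 1
x[2] = -3
x[3] = -3

x = [-3, 1, -3, -3]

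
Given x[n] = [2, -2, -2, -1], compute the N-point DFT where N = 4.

X[k] = Σ(n=0 to 3) x[n] · ω_4^(nk)
where ω_4 = e^(-2πi/4)

Computing each X[k]:
X[0] = -3
X[1] = 4+1i
X[2] = 3
X[3] = 4-1i

X = [-3, 4+1i, 3, 4-1i]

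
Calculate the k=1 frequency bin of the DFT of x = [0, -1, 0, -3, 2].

X[1] = Σ(n=0 to 4) x[n] · ω_5^(1n) where ω_5 = e^(-2πi/5)
= (0)·ω_5^0 + (-1)·ω_5^1 + (0)·ω_5^2 + (-3)·ω_5^3 + (2)·ω_5^4

X[1] = 2.7361+1.0898i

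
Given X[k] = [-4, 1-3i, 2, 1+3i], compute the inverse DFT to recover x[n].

x[n] = (1/4) Σ(k=0 to 3) X[k] · e^(2πikn/4)

Computing each x[n]:
x[0] = 0
x[1] = 0
x[2] = -1
x[3] = -3

x = [0, 0, -1, -3]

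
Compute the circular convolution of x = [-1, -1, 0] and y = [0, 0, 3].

(x ⊛ y)[n] = Σ(m=0 to 2) x[m] · y[(n-m) mod 3]

Computing each output sample:
(x ⊛ y)[0] = -3
(x ⊛ y)[1] = 0
(x ⊛ y)[2] = -3

x ⊛ y = [-3, 0, -3]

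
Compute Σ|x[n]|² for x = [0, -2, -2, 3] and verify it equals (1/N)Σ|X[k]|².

Time domain:
Σ|x[n]|² = |0|² + |-2|² + |-2|² + |3|² = 17.0000

Frequency domain:
(1/4)Σ|X[k]|² = (1/4)(|-1|² + |2+5i|² + |-3|² + |2-5i|²) = (1/4)·68.0000 = 17.0000

Both sides agree, confirming Parseval's theorem.

Σ|x[n]|² = (1/N)Σ|X[k]|² = 17.0000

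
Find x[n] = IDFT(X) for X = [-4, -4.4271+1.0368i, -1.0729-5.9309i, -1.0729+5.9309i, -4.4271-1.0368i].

x[n] = (1/5) Σ(k=0 to 4) X[k] · e^(2πikn/5)

Computing each x[n]:
x[0] = -3
x[1] = 0
x[2] = -2
x[3] = 3
x[4] = -2

x = [-3, 0, -2, 3, -2]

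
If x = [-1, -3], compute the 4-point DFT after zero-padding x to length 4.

Original 2-point DFT: [-4, 2]
Zero-padded 4-point DFT provides frequency interpolation.

DFT_4([x, 0, ...]) = [-4, -1+3i, 2, -1-3i]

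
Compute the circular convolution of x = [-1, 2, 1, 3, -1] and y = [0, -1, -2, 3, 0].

(x ⊛ y)[n] = Σ(m=0 to 4) x[m] · y[(n-m) mod 5]

Computing each output sample:
(x ⊛ y)[0] = -2
(x ⊛ y)[1] = 12
(x ⊛ y)[2] = -3
(x ⊛ y)[3] = -8
(x ⊛ y)[4] = 1

x ⊛ y = [-2, 12, -3, -8, 1]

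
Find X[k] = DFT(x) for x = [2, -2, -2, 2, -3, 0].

X[k] = Σ(n=0 to 5) x[n] · ω_6^(nk)
where ω_6 = e^(-2πi/6)

Computing each X[k]:
X[0] = -3
X[1] = 1.5000+0.8660i
X[2] = 7.5000+2.5981i
X[3] = -3
X[4] = 7.5000-2.5981i
X[5] = 1.5000-0.8660i

X = [-3, 1.5000+0.8660i, 7.5000+2.5981i, -3, 7.5000-2.5981i, 1.5000-0.8660i]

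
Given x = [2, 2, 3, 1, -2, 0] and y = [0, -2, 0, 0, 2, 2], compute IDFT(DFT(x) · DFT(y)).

(x ⊛ y)[n] = Σ(m=0 to 5) x[m] · y[(n-m) mod 6]

Computing each output sample:
(x ⊛ y)[0] = 10
(x ⊛ y)[1] = 4
(x ⊛ y)[2] = -6
(x ⊛ y)[3] = -10
(x ⊛ y)[4] = 2
(x ⊛ y)[5] = 12

x ⊛ y = [10, 4, -6, -10, 2, 12]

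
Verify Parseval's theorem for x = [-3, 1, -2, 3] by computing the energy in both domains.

Time domain:
Σ|x[n]|² = |-3|² + |1|² + |-2|² + |3|² = 23.0000

Frequency domain:
(1/4)Σ|X[k]|² = (1/4)(|-1|² + |-1+2i|² + |-9|² + |-1-2i|²) = (1/4)·92.0000 = 23.0000

Both sides agree, confirming Parseval's theorem.

Σ|x[n]|² = (1/N)Σ|X[k]|² = 23.0000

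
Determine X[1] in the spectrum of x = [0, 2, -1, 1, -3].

X[1] = Σ(n=0 to 4) x[n] · ω_5^(1n) where ω_5 = e^(-2πi/5)
= (0)·ω_5^0 + (2)·ω_5^1 + (-1)·ω_5^2 + (1)·ω_5^3 + (-3)·ω_5^4

X[1] = -0.3090-3.5797i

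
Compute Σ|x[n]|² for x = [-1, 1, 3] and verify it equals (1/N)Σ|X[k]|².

Time domain:
Σ|x[n]|² = |-1|² + |1|² + |3|² = 11.0000

Frequency domain:
(1/3)Σ|X[k]|² = (1/3)(|3|² + |-3.0000+1.7321i|² + |-3.0000-1.7321i|²) = (1/3)·33.0000 = 11.0000

Both sides agree, confirming Parseval's theorem.

Σ|x[n]|² = (1/N)Σ|X[k]|² = 11.0000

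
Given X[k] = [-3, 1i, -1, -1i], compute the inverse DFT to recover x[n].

x[n] = (1/4) Σ(k=0 to 3) X[k] · e^(2πikn/4)

Computing each x[n]:
x[0] = -1
x[1] = -1
x[2] = -1
x[3] = 0

x = [-1, -1, -1, 0]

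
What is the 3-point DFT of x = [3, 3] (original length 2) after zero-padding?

Original 2-point DFT: [6, 0]
Zero-padded 3-point DFT provides frequency interpolation.

DFT_3([x, 0, ...]) = [6, 1.5000-2.5981i, 1.5000+2.5981i]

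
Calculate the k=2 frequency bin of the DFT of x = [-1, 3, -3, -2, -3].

X[2] = Σ(n=0 to 4) x[n] · ω_5^(2n) where ω_5 = e^(-2πi/5)
= (-1)·ω_5^0 + (3)·ω_5^2 + (-3)·ω_5^4 + (-2)·ω_5^6 + (-3)·ω_5^8

X[2] = -2.5451-4.4778i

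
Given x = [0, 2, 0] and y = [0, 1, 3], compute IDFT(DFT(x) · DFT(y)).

(x ⊛ y)[n] = Σ(m=0 to 2) x[m] · y[(n-m) mod 3]

Computing each output sample:
(x ⊛ y)[0] = 6
(x ⊛ y)[1] = 0
(x ⊛ y)[2] = 2

x ⊛ y = [6, 0, 2]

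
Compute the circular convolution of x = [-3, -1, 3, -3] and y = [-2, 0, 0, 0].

(x ⊛ y)[n] = Σ(m=0 to 3) x[m] · y[(n-m) mod 4]

Computing each output sample:
(x ⊛ y)[0] = 6
(x ⊛ y)[1] = 2
(x ⊛ y)[2] = -6
(x ⊛ y)[3] = 6

x ⊛ y = [6, 2, -6, 6]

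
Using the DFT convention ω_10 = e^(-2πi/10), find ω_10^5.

ω_10^5 = e^(-2πi·5/10)
= cos(-2π·5/10) + i·sin(-2π·5/10)
= cos(-10π/10) + i·sin(-10π/10)

ω_10^5 = cos(-10π/10) + i·sin(-10π/10) = -1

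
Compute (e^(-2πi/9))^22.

Since ω_9^9 = 1, powers reduce modulo 9.
22 mod 9 = 4
So ω_9^22 = ω_9^4 = e^(-2πi·4/9)

ω_9^22 = ω_9^4 = -0.9397-0.3420i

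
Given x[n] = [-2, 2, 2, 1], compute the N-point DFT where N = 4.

X[k] = Σ(n=0 to 3) x[n] · ω_4^(nk)
where ω_4 = e^(-2πi/4)

Computing each X[k]:
X[0] = 3
X[1] = -4-1i
X[2] = -3
X[3] = -4+1i

X = [3, -4-1i, -3, -4+1i]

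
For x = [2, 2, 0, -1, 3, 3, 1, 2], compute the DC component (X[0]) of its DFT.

X[0] = Σ(n=0 to 7) x[n] · ω_8^0 = Σ x[n]
= (2) + (2) + (0) + (-1) + (3) + (3) + (1) + (2)

X[0] = 12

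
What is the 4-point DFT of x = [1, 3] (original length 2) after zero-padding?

Original 2-point DFT: [4, -2]
Zero-padded 4-point DFT provides frequency interpolation.

DFT_4([x, 0, ...]) = [4, 1-3i, -2, 1+3i]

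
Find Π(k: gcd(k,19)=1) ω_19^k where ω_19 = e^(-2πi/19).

The primitive 19th roots of unity are ω_19^k for k coprime to 19: k ∈ {1, 2, 3, 4, 5, 6, 7, 8, 9, 10, 11, 12, 13, 14, 15, 16, 17, 18}
Their product equals the constant term of the cyclotomic polynomial Φ_19(x) up to sign.
For n ≥ 3, the product of all primitive nth roots of unity is 1. (For n=1 it is 1; for n=2 it is -1.)

1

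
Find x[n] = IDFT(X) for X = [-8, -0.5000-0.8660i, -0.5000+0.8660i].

x[n] = (1/3) Σ(k=0 to 2) X[k] · e^(2πikn/3)

Computing each x[n]:
x[0] = -3
x[1] = -2
x[2] = -3

x = [-3, -2, -3]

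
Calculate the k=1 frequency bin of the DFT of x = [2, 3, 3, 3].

X[1] = Σ(n=0 to 3) x[n] · ω_4^(1n) where ω_4 = e^(-2πi/4)
= (2)·ω_4^0 + (3)·ω_4^1 + (3)·ω_4^2 + (3)·ω_4^3

X[1] = -1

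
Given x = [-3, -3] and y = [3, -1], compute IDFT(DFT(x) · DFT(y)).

(x ⊛ y)[n] = Σ(m=0 to 1) x[m] · y[(n-m) mod 2]

Computing each output sample:
(x ⊛ y)[0] = -6
(x ⊛ y)[1] = -6

x ⊛ y = [-6, -6]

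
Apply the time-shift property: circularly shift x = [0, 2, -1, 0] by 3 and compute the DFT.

Time shift by 3: X_shifted[k] = ω_4^(3k) · X[k]
Shifted x = [2, -1, 0, 0]

DFT(x[n-3]) = [1, 2+1i, 3, 2-1i]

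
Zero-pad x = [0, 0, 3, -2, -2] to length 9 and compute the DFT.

Original 5-point DFT: [-1, -1.4271-4.8410i, 1.9271+3.5797i, 1.9271-3.5797i, -1.4271+4.8410i]
Zero-padded 9-point DFT provides frequency interpolation.

DFT_9([x, 0, ...]) = [-1, 3.4003-0.5383i, -3.3512-4.0437i, -2.5000+4.3301i, 2.9508+1.6908i, 2.9508-1.6908i, -2.5000-4.3301i, -3.3512+4.0437i, 3.4003+0.5383i]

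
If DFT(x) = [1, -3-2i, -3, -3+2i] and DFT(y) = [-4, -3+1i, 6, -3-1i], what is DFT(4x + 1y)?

By linearity: DFT(4x + 1y) = 4·DFT(x) + 1·DFT(y)
= 4·[1, -3-2i, -3, -3+2i] + 1·[-4, -3+1i, 6, -3-1i]

Computing element-wise:
Z[0] = 4·(1) + 1·(-4) = 0
Z[1] = 4·(-3-2i) + 1·(-3+1i) = -15-7i
Z[2] = 4·(-3) + 1·(6) = -6
Z[3] = 4·(-3+2i) + 1·(-3-1i) = -15+7i

DFT(4x + 1y) = 4·X + 1·Y = [0, -15-7i, -6, -15+7i]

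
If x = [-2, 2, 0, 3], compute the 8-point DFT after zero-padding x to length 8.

Original 4-point DFT: [3, -2+1i, -7, -2-1i]
Zero-padded 8-point DFT provides frequency interpolation.

DFT_8([x, 0, ...]) = [3, -2.7071-3.5355i, -2+1i, -1.2929-3.5355i, -7, -1.2929+3.5355i, -2-1i, -2.7071+3.5355i]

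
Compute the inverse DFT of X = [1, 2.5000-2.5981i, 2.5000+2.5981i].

x[n] = (1/3) Σ(k=0 to 2) X[k] · e^(2πikn/3)

Computing each x[n]:
x[0] = 2
x[1] = 1
x[2] = -2

x = [2, 1, -2]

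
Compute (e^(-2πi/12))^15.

Since ω_12^12 = 1, powers reduce modulo 12.
15 mod 12 = 3
So ω_12^15 = ω_12^3 = e^(-2πi·3/12)

ω_12^15 = ω_12^3 = -1i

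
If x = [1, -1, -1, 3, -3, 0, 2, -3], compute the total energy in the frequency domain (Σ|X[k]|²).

Parseval: Σ|x[n]|² = (1/N)Σ|X[k]|², so Σ|X[k]|² = N·Σ|x[n]|² = 8·34.0000

Σ|X[k]|² = N·Σ|x[n]|² = 8·34.0000 = 272.0000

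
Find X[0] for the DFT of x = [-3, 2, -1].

X[0] = Σ(n=0 to 2) x[n] · ω_3^0 = Σ x[n]
= (-3) + (2) + (-1)

X[0] = -2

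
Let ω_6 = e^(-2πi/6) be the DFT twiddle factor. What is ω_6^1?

ω_6^1 = e^(-2πi·1/6)
= cos(-2π·1/6) + i·sin(-2π·1/6)
= cos(-2π/6) + i·sin(-2π/6)

ω_6^1 = cos(-2π/6) + i·sin(-2π/6) = 0.5000-0.8660i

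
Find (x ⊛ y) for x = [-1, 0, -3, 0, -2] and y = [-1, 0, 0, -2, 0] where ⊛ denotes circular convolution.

(x ⊛ y)[n] = Σ(m=0 to 4) x[m] · y[(n-m) mod 5]

Computing each output sample:
(x ⊛ y)[0] = 7
(x ⊛ y)[1] = 0
(x ⊛ y)[2] = 7
(x ⊛ y)[3] = 2
(x ⊛ y)[4] = 2

x ⊛ y = [7, 0, 7, 2, 2]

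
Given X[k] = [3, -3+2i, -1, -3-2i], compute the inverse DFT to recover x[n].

x[n] = (1/4) Σ(k=0 to 3) X[k] · e^(2πikn/4)

Computing each x[n]:
x[0] = -1
x[1] = 0
x[2] = 2
x[3] = 2

x = [-1, 0, 2, 2]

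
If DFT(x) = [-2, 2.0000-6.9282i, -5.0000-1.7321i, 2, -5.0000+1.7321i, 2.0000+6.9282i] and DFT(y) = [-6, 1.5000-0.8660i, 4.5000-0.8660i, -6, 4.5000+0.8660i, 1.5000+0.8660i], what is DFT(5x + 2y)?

By linearity: DFT(5x + 2y) = 5·DFT(x) + 2·DFT(y)
= 5·[-2, 2.0000-6.9282i, -5.0000-1.7321i, 2, -5.0000+1.7321i, 2.0000+6.9282i] + 2·[-6, 1.5000-0.8660i, 4.5000-0.8660i, -6, 4.5000+0.8660i, 1.5000+0.8660i]

Computing element-wise:
Z[0] = 5·(-2) + 2·(-6) = -22
Z[1] = 5·(2.0000-6.9282i) + 2·(1.5000-0.8660i) = 13.0000-36.3730i
Z[2] = 5·(-5.0000-1.7321i) + 2·(4.5000-0.8660i) = -16.0000-10.3925i
Z[3] = 5·(2) + 2·(-6) = -2
Z[4] = 5·(-5.0000+1.7321i) + 2·(4.5000+0.8660i) = -16.0000+10.3925i
Z[5] = 5·(2.0000+6.9282i) + 2·(1.5000+0.8660i) = 13.0000+36.3730i

DFT(5x + 2y) = 5·X + 2·Y = [-22, 13.0000-36.3730i, -16.0000-10.3925i, -2, -16.0000+10.3925i, 13.0000+36.3730i]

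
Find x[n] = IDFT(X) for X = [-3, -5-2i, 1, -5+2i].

x[n] = (1/4) Σ(k=0 to 3) X[k] · e^(2πikn/4)

Computing each x[n]:
x[0] = -3
x[1] = 0
x[2] = 2
x[3] = -2

x = [-3, 0, 2, -2]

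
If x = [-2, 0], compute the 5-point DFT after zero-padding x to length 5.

Original 2-point DFT: [-2, -2]
Zero-padded 5-point DFT provides frequency interpolation.

DFT_5([x, 0, ...]) = [-2, -2, -2, -2, -2]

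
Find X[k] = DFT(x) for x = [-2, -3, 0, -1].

X[k] = Σ(n=0 to 3) x[n] · ω_4^(nk)
where ω_4 = e^(-2πi/4)

Computing each X[k]:
X[0] = -6
X[1] = -2+2i
X[2] = 2
X[3] = -2-2i

X = [-6, -2+2i, 2, -2-2i]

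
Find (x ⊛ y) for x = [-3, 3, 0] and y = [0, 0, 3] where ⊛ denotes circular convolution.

(x ⊛ y)[n] = Σ(m=0 to 2) x[m] · y[(n-m) mod 3]

Computing each output sample:
(x ⊛ y)[0] = 9
(x ⊛ y)[1] = 0
(x ⊛ y)[2] = -9

x ⊛ y = [9, 0, -9]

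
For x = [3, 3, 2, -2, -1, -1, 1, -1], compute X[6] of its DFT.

X[6] = Σ(n=0 to 7) x[n] · ω_8^(6n) where ω_8 = e^(-2πi/8)
= (3)·ω_8^0 + (3)·ω_8^6 + (2)·ω_8^12 + (-2)·ω_8^18 + (-1)·ω_8^24 + (-1)·ω_8^30 + (1)·ω_8^36 + (-1)·ω_8^42

X[6] = -1+5i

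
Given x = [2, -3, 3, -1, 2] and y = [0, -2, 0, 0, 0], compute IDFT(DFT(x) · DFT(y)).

(x ⊛ y)[n] = Σ(m=0 to 4) x[m] · y[(n-m) mod 5]

Computing each output sample:
(x ⊛ y)[0] = -4
(x ⊛ y)[1] = -4
(x ⊛ y)[2] = 6
(x ⊛ y)[3] = -6
(x ⊛ y)[4] = 2

x ⊛ y = [-4, -4, 6, -6, 2]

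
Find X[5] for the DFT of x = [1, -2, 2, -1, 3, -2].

X[5] = Σ(n=0 to 5) x[n] · ω_6^(5n) where ω_6 = e^(-2πi/6)
= (1)·ω_6^0 + (-2)·ω_6^5 + (2)·ω_6^10 + (-1)·ω_6^15 + (3)·ω_6^20 + (-2)·ω_6^25

X[5] = -2.5000-0.8660i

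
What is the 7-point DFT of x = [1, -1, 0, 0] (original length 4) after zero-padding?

Original 4-point DFT: [0, 1+1i, 2, 1-1i]
Zero-padded 7-point DFT provides frequency interpolation.

DFT_7([x, 0, ...]) = [0, 0.3765+0.7818i, 1.2225+0.9749i, 1.9010+0.4339i, 1.9010-0.4339i, 1.2225-0.9749i, 0.3765-0.7818i]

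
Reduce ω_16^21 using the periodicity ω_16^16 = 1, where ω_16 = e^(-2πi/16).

Since ω_16^16 = 1, powers reduce modulo 16.
21 mod 16 = 5
So ω_16^21 = ω_16^5 = e^(-2πi·5/16)

ω_16^21 = ω_16^5 = -0.3827-0.9239i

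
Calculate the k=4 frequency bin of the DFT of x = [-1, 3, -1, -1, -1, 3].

X[4] = Σ(n=0 to 5) x[n] · ω_6^(4n) where ω_6 = e^(-2πi/6)
= (-1)·ω_6^0 + (3)·ω_6^4 + (-1)·ω_6^8 + (-1)·ω_6^12 + (-1)·ω_6^16 + (3)·ω_6^20

X[4] = -4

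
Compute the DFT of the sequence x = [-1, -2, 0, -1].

X[k] = Σ(n=0 to 3) x[n] · ω_4^(nk)
where ω_4 = e^(-2πi/4)

Computing each X[k]:
X[0] = -4
X[1] = -1+1i
X[2] = 2
X[3] = -1-1i

X = [-4, -1+1i, 2, -1-1i]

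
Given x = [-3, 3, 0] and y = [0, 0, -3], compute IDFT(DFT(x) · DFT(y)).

(x ⊛ y)[n] = Σ(m=0 to 2) x[m] · y[(n-m) mod 3]

Computing each output sample:
(x ⊛ y)[0] = -9
(x ⊛ y)[1] = 0
(x ⊛ y)[2] = 9

x ⊛ y = [-9, 0, 9]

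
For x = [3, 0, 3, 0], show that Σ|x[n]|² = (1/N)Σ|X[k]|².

Time domain:
Σ|x[n]|² = |3|² + |0|² + |3|² + |0|² = 18.0000

Frequency domain:
(1/4)Σ|X[k]|² = (1/4)(|6|² + |0|² + |6|² + |0|²) = (1/4)·72.0000 = 18.0000

Both sides agree, confirming Parseval's theorem.

Σ|x[n]|² = (1/N)Σ|X[k]|² = 18.0000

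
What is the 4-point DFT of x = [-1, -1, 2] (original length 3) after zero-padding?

Original 3-point DFT: [0, -1.5000+2.5981i, -1.5000-2.5981i]
Zero-padded 4-point DFT provides frequency interpolation.

DFT_4([x, 0, ...]) = [0, -3+1i, 2, -3-1i]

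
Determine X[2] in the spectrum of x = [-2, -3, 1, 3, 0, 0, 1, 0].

X[2] = Σ(n=0 to 7) x[n] · ω_8^(2n) where ω_8 = e^(-2πi/8)
= (-2)·ω_8^0 + (-3)·ω_8^2 + (1)·ω_8^4 + (3)·ω_8^6 + (0)·ω_8^8 + (0)·ω_8^10 + (1)·ω_8^12 + (0)·ω_8^14

X[2] = -4+6i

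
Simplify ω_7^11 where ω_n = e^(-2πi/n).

Since ω_7^7 = 1, powers reduce modulo 7.
11 mod 7 = 4
So ω_7^11 = ω_7^4 = e^(-2πi·4/7)

ω_7^11 = ω_7^4 = -0.9010+0.4339i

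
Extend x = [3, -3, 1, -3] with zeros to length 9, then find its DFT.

Original 4-point DFT: [-2, 2, 10, 2]
Zero-padded 9-point DFT provides frequency interpolation.

DFT_9([x, 0, ...]) = [-2, 2.3755+3.5416i, 3.0394+0.0143i, 1.0000+3.4641i, 8.0851+4.2669i, 8.0851-4.2669i, 1.0000-3.4641i, 3.0394-0.0143i, 2.3755-3.5416i]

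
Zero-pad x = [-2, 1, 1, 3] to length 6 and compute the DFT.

Original 4-point DFT: [3, -3+2i, -5, -3-2i]
Zero-padded 6-point DFT provides frequency interpolation.

DFT_6([x, 0, ...]) = [3, -5.0000-1.7321i, 0, -5, 0, -5.0000+1.7321i]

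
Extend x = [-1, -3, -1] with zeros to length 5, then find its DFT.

Original 3-point DFT: [-5, 1.0000+1.7321i, 1.0000-1.7321i]
Zero-padded 5-point DFT provides frequency interpolation.

DFT_5([x, 0, ...]) = [-5, -1.1180+3.4410i, 1.1180+0.8123i, 1.1180-0.8123i, -1.1180-3.4410i]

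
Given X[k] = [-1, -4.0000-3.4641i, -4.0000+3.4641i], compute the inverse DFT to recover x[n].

x[n] = (1/3) Σ(k=0 to 2) X[k] · e^(2πikn/3)

Computing each x[n]:
x[0] = -3
x[1] = 3
x[2] = -1

x = [-3, 3, -1]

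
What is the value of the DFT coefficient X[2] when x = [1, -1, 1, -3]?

X[2] = Σ(n=0 to 3) x[n] · ω_4^(2n) where ω_4 = e^(-2πi/4)
= (1)·ω_4^0 + (-1)·ω_4^2 + (1)·ω_4^4 + (-3)·ω_4^6

X[2] = 6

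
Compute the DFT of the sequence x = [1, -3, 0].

X[k] = Σ(n=0 to 2) x[n] · ω_3^(nk)
where ω_3 = e^(-2πi/3)

Computing each X[k]:
X[0] = -2
X[1] = 2.5000+2.5981i
X[2] = 2.5000-2.5981i

X = [-2, 2.5000+2.5981i, 2.5000-2.5981i]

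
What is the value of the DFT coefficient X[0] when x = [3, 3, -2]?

X[0] = Σ(n=0 to 2) x[n] · ω_3^0 = Σ x[n]
= (3) + (3) + (-2)

X[0] = 4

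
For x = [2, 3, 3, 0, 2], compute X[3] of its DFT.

X[3] = Σ(n=0 to 4) x[n] · ω_5^(3n) where ω_5 = e^(-2πi/5)
= (2)·ω_5^0 + (3)·ω_5^3 + (3)·ω_5^6 + (0)·ω_5^9 + (2)·ω_5^12

X[3] = -1.1180-2.2654i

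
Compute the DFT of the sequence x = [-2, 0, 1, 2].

X[k] = Σ(n=0 to 3) x[n] · ω_4^(nk)
where ω_4 = e^(-2πi/4)

Computing each X[k]:
X[0] = 1
X[1] = -3+2i
X[2] = -3
X[3] = -3-2i

X = [1, -3+2i, -3, -3-2i]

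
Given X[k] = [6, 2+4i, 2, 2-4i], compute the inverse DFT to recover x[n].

x[n] = (1/4) Σ(k=0 to 3) X[k] · e^(2πikn/4)

Computing each x[n]:
x[0] = 3
x[1] = -1
x[2] = 1
x[3] = 3

x = [3, -1, 1, 3]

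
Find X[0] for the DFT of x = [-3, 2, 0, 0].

X[0] = Σ(n=0 to 3) x[n] · ω_4^0 = Σ x[n]
= (-3) + (2) + (0) + (0)

X[0] = -1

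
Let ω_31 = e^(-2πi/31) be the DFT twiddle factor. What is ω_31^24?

ω_31^24 = e^(-2πi·24/31)
= cos(-2π·24/31) + i·sin(-2π·24/31)
= cos(-48π/31) + i·sin(-48π/31)

ω_31^24 = cos(-48π/31) + i·sin(-48π/31) = 0.1514+0.9885i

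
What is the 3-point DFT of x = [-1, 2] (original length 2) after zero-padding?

Original 2-point DFT: [1, -3]
Zero-padded 3-point DFT provides frequency interpolation.

DFT_3([x, 0, ...]) = [1, -2.0000-1.7321i, -2.0000+1.7321i]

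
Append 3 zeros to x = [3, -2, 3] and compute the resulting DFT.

Original 3-point DFT: [4, 2.5000+4.3301i, 2.5000-4.3301i]
Zero-padded 6-point DFT provides frequency interpolation.

DFT_6([x, 0, ...]) = [4, 0.5000-0.8660i, 2.5000+4.3301i, 8, 2.5000-4.3301i, 0.5000+0.8660i]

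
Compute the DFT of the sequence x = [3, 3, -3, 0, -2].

X[k] = Σ(n=0 to 4) x[n] · ω_5^(nk)
where ω_5 = e^(-2πi/5)

Computing each X[k]:
X[0] = 1
X[1] = 5.7361-2.9919i
X[2] = 1.2639-5.7921i
X[3] = 1.2639+5.7921i
X[4] = 5.7361+2.9919i

X = [1, 5.7361-2.9919i, 1.2639-5.7921i, 1.2639+5.7921i, 5.7361+2.9919i]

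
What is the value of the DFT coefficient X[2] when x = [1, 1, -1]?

X[2] = Σ(n=0 to 2) x[n] · ω_3^(2n) where ω_3 = e^(-2πi/3)
= (1)·ω_3^0 + (1)·ω_3^2 + (-1)·ω_3^4

X[2] = 1.0000+1.7321i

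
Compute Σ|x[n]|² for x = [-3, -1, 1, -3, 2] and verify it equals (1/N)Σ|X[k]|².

Time domain:
Σ|x[n]|² = |-3|² + |-1|² + |1|² + |-3|² + |2|² = 24.0000

Frequency domain:
(1/5)Σ|X[k]|² = (1/5)(|-4|² + |-1.0729+0.5020i|² + |-4.4271+5.5676i|² + |-4.4271-5.5676i|² + |-1.0729-0.5020i|²) = (1/5)·120.0000 = 24.0000

Both sides agree, confirming Parseval's theorem.

Σ|x[n]|² = (1/N)Σ|X[k]|² = 24.0000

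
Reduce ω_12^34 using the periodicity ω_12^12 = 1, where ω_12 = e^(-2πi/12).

Since ω_12^12 = 1, powers reduce modulo 12.
34 mod 12 = 10
So ω_12^34 = ω_12^10 = e^(-2πi·10/12)

ω_12^34 = ω_12^10 = 0.5000+0.8660i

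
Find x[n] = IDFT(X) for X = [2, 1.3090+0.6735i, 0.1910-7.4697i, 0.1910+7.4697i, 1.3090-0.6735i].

x[n] = (1/5) Σ(k=0 to 4) X[k] · e^(2πikn/5)

Computing each x[n]:
x[0] = 1
x[1] = 2
x[2] = -3
x[3] = 3
x[4] = -1

x = [1, 2, -3, 3, -1]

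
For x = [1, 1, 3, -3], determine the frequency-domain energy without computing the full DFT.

Parseval: Σ|x[n]|² = (1/N)Σ|X[k]|², so Σ|X[k]|² = N·Σ|x[n]|² = 4·20.0000

Σ|X[k]|² = N·Σ|x[n]|² = 4·20.0000 = 80.0000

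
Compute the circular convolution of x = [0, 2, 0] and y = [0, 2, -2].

(x ⊛ y)[n] = Σ(m=0 to 2) x[m] · y[(n-m) mod 3]

Computing each output sample:
(x ⊛ y)[0] = -4
(x ⊛ y)[1] = 0
(x ⊛ y)[2] = 4

x ⊛ y = [-4, 0, 4]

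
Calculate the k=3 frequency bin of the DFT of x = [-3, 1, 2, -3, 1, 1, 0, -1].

X[3] = Σ(n=0 to 7) x[n] · ω_8^(3n) where ω_8 = e^(-2πi/8)
= (-3)·ω_8^0 + (1)·ω_8^3 + (2)·ω_8^6 + (-3)·ω_8^9 + (1)·ω_8^12 + (1)·ω_8^15 + (0)·ω_8^18 + (-1)·ω_8^21

X[3] = -5.4142+3.4142i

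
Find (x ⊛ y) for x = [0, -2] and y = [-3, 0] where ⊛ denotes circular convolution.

(x ⊛ y)[n] = Σ(m=0 to 1) x[m] · y[(n-m) mod 2]

Computing each output sample:
(x ⊛ y)[0] = 0
(x ⊛ y)[1] = 6

x ⊛ y = [0, 6]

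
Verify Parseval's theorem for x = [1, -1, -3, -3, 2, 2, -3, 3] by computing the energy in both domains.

Time domain:
Σ|x[n]|² = |1|² + |-1|² + |-3|² + |-3|² + |2|² + |2|² + |-3|² + |3|² = 46.0000

Frequency domain:
(1/8)Σ|X[k]|² = (1/8)(|-2|² + |1.1213+6.3640i|² + |9-1i|² + |-3.1213+6.3640i|² + |-4|² + |-3.1213-6.3640i|² + |9+1i|² + |1.1213-6.3640i|²) = (1/8)·368.0000 = 46.0000

Both sides agree, confirming Parseval's theorem.

Σ|x[n]|² = (1/N)Σ|X[k]|² = 46.0000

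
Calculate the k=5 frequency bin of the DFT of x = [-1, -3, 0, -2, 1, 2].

X[5] = Σ(n=0 to 5) x[n] · ω_6^(5n) where ω_6 = e^(-2πi/6)
= (-1)·ω_6^0 + (-3)·ω_6^5 + (0)·ω_6^10 + (-2)·ω_6^15 + (1)·ω_6^20 + (2)·ω_6^25

X[5] = -5.1962i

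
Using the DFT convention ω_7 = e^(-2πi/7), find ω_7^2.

ω_7^2 = e^(-2πi·2/7)
= cos(-2π·2/7) + i·sin(-2π·2/7)
= cos(-4π/7) + i·sin(-4π/7)

ω_7^2 = cos(-4π/7) + i·sin(-4π/7) = -0.2225-0.9749i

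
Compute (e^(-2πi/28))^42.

Since ω_28^28 = 1, powers reduce modulo 28.
42 mod 28 = 14
So ω_28^42 = ω_28^14 = e^(-2πi·14/28)

ω_28^42 = ω_28^14 = -1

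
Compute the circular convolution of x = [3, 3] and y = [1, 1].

(x ⊛ y)[n] = Σ(m=0 to 1) x[m] · y[(n-m) mod 2]

Computing each output sample:
(x ⊛ y)[0] = 6
(x ⊛ y)[1] = 6

x ⊛ y = [6, 6]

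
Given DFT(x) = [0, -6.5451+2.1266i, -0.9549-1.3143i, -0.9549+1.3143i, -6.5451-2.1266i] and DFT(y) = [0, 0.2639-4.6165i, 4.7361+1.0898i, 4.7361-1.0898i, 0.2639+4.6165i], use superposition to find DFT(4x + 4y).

By linearity: DFT(4x + 4y) = 4·DFT(x) + 4·DFT(y)
= 4·[0, -6.5451+2.1266i, -0.9549-1.3143i, -0.9549+1.3143i, -6.5451-2.1266i] + 4·[0, 0.2639-4.6165i, 4.7361+1.0898i, 4.7361-1.0898i, 0.2639+4.6165i]

Computing element-wise:
Z[0] = 4·(0) + 4·(0) = 0
Z[1] = 4·(-6.5451+2.1266i) + 4·(0.2639-4.6165i) = -25.1248-9.9596i
Z[2] = 4·(-0.9549-1.3143i) + 4·(4.7361+1.0898i) = 15.1248-0.8980i
Z[3] = 4·(-0.9549+1.3143i) + 4·(4.7361-1.0898i) = 15.1248+0.8980i
Z[4] = 4·(-6.5451-2.1266i) + 4·(0.2639+4.6165i) = -25.1248+9.9596i

DFT(4x + 4y) = 4·X + 4·Y = [0, -25.1248-9.9596i, 15.1248-0.8980i, 15.1248+0.8980i, -25.1248+9.9596i]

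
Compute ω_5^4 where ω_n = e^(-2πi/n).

ω_5^4 = e^(-2πi·4/5)
= cos(-2π·4/5) + i·sin(-2π·4/5)
= cos(-8π/5) + i·sin(-8π/5)

ω_5^4 = cos(-8π/5) + i·sin(-8π/5) = 0.3090+0.9511i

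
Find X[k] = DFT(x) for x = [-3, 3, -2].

X[k] = Σ(n=0 to 2) x[n] · ω_3^(nk)
where ω_3 = e^(-2πi/3)

Computing each X[k]:
X[0] = -2
X[1] = -3.5000-4.3301i
X[2] = -3.5000+4.3301i

X = [-2, -3.5000-4.3301i, -3.5000+4.3301i]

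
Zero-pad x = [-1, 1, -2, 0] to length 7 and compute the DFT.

Original 4-point DFT: [-2, 1-1i, -4, 1+1i]
Zero-padded 7-point DFT provides frequency interpolation.

DFT_7([x, 0, ...]) = [-2, 0.0685+1.1680i, 0.5794-1.8427i, -3.1479-1.9975i, -3.1479+1.9975i, 0.5794+1.8427i, 0.0685-1.1680i]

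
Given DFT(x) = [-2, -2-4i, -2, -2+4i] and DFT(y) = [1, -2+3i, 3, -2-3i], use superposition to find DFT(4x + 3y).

By linearity: DFT(4x + 3y) = 4·DFT(x) + 3·DFT(y)
= 4·[-2, -2-4i, -2, -2+4i] + 3·[1, -2+3i, 3, -2-3i]

Computing element-wise:
Z[0] = 4·(-2) + 3·(1) = -5
Z[1] = 4·(-2-4i) + 3·(-2+3i) = -14-7i
Z[2] = 4·(-2) + 3·(3) = 1
Z[3] = 4·(-2+4i) + 3·(-2-3i) = -14+7i

DFT(4x + 3y) = 4·X + 3·Y = [-5, -14-7i, 1, -14+7i]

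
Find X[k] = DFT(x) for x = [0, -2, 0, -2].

X[k] = Σ(n=0 to 3) x[n] · ω_4^(nk)
where ω_4 = e^(-2πi/4)

Computing each X[k]:
X[0] = -4
X[1] = 0
X[2] = 4
X[3] = 0

X = [-4, 0, 4, 0]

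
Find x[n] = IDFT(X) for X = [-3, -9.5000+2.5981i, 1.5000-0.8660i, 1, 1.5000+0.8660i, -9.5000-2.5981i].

x[n] = (1/6) Σ(k=0 to 5) X[k] · e^(2πikn/6)

Computing each x[n]:
x[0] = -3
x[1] = -3
x[2] = 0
x[3] = 3
x[4] = 2
x[5] = -2

x = [-3, -3, 0, 3, 2, -2]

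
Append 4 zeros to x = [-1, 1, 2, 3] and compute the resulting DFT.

Original 4-point DFT: [5, -3+2i, -3, -3-2i]
Zero-padded 8-point DFT provides frequency interpolation.

DFT_8([x, 0, ...]) = [5, -2.4142-4.8284i, -3+2i, 0.4142-0.8284i, -3, 0.4142+0.8284i, -3-2i, -2.4142+4.8284i]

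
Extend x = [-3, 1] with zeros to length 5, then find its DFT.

Original 2-point DFT: [-2, -4]
Zero-padded 5-point DFT provides frequency interpolation.

DFT_5([x, 0, ...]) = [-2, -2.6910-0.9511i, -3.8090-0.5878i, -3.8090+0.5878i, -2.6910+0.9511i]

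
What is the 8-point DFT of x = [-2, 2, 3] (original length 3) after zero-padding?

Original 3-point DFT: [3, -4.5000+0.8660i, -4.5000-0.8660i]
Zero-padded 8-point DFT provides frequency interpolation.

DFT_8([x, 0, ...]) = [3, -0.5858-4.4142i, -5-2i, -3.4142+1.5858i, -1, -3.4142-1.5858i, -5+2i, -0.5858+4.4142i]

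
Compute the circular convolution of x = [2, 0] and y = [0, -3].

(x ⊛ y)[n] = Σ(m=0 to 1) x[m] · y[(n-m) mod 2]

Computing each output sample:
(x ⊛ y)[0] = 0
(x ⊛ y)[1] = -6

x ⊛ y = [0, -6]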